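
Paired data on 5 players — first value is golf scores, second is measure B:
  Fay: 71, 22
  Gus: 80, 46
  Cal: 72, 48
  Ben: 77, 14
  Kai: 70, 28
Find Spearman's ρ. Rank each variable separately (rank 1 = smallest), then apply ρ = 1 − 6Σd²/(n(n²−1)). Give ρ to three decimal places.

Ranks of variable 1: 2, 5, 3, 4, 1
Ranks of variable 2: 2, 4, 5, 1, 3
d = r₁ − r₂: 0, 1, -2, 3, -2
d²: 0, 1, 4, 9, 4; Σd² = 18
ρ = 1 − 6·18/(5·24) = 1 − 108/120 = 0.100

0.100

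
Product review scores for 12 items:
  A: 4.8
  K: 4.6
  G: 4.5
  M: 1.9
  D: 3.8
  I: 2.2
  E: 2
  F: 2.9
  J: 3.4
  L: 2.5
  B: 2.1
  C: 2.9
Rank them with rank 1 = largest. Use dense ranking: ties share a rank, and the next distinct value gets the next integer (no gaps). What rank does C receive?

6

Sorted (descending): 4.8, 4.6, 4.5, 3.8, 3.4, 2.9, 2.9, 2.5, 2.2, 2.1, 2, 1.9
The 2 values of 2.9 share dense rank 6.
Remaining distinct values take the next consecutive integers.
C has value 2.9 → rank 6.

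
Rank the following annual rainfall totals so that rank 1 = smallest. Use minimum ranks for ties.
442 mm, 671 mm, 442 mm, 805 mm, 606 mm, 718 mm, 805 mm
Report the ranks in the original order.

Sorted (ascending): 442, 442, 606, 671, 718, 805, 805
The 2 values of 442 occupy positions 1–2 → each gets rank 1.
The 2 values of 805 occupy positions 6–7 → each gets rank 6.

1, 4, 1, 6, 3, 5, 6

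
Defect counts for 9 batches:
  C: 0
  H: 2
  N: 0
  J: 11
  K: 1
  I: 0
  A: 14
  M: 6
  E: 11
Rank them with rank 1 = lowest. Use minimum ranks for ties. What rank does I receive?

1

Sorted (ascending): 0, 0, 0, 1, 2, 6, 11, 11, 14
The 3 values of 0 occupy positions 1–3 → each gets rank 1.
The 2 values of 11 occupy positions 7–8 → each gets rank 7.
I has value 0 → rank 1.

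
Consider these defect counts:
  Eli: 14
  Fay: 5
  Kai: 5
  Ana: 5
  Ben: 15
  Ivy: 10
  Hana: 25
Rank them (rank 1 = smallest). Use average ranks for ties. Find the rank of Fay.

2

Sorted (ascending): 5, 5, 5, 10, 14, 15, 25
The 3 values of 5 occupy positions 1–3 → average rank 2.
Fay has value 5 → rank 2.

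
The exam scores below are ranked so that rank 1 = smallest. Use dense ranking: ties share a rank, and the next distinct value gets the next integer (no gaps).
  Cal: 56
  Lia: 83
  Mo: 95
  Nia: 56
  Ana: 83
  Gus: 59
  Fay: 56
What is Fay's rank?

1

Sorted (ascending): 56, 56, 56, 59, 83, 83, 95
The 3 values of 56 share dense rank 1.
The 2 values of 83 share dense rank 3.
Remaining distinct values take the next consecutive integers.
Fay has value 56 → rank 1.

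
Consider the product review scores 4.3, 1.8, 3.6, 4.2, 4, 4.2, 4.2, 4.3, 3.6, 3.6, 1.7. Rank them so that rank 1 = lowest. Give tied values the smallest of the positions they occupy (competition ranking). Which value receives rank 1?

1.7

Sorted (ascending): 1.7, 1.8, 3.6, 3.6, 3.6, 4, 4.2, 4.2, 4.2, 4.3, 4.3
The 3 values of 3.6 occupy positions 3–5 → each gets rank 3.
The 3 values of 4.2 occupy positions 7–9 → each gets rank 7.
The 2 values of 4.3 occupy positions 10–11 → each gets rank 10.
Rank 1 → value 1.7.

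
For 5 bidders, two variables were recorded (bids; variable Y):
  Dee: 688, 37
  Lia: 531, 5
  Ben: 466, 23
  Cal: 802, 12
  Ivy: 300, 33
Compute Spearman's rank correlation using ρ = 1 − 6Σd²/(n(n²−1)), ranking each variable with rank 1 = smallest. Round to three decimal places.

Ranks of variable 1: 4, 3, 2, 5, 1
Ranks of variable 2: 5, 1, 3, 2, 4
d = r₁ − r₂: -1, 2, -1, 3, -3
d²: 1, 4, 1, 9, 9; Σd² = 24
ρ = 1 − 6·24/(5·24) = 1 − 144/120 = -0.200

-0.200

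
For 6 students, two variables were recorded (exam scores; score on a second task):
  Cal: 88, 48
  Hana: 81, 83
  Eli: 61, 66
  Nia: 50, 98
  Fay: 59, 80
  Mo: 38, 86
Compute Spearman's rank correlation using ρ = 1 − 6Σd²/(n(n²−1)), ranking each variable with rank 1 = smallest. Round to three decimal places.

-0.771

Ranks of variable 1: 6, 5, 4, 2, 3, 1
Ranks of variable 2: 1, 4, 2, 6, 3, 5
d = r₁ − r₂: 5, 1, 2, -4, 0, -4
d²: 25, 1, 4, 16, 0, 16; Σd² = 62
ρ = 1 − 6·62/(6·35) = 1 − 372/210 = -0.771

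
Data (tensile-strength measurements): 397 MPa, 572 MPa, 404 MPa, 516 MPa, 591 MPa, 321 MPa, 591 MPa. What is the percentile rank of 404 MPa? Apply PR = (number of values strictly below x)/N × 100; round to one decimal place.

N = 7.
Strictly below 404: 2. Equal to 404: 1.
PR = 2/7 × 100 = 28.6

28.6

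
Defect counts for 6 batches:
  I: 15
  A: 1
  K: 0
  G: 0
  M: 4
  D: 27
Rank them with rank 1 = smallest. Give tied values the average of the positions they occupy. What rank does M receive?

4

Sorted (ascending): 0, 0, 1, 4, 15, 27
The 2 values of 0 occupy positions 1–2 → average rank (1+2)/2 = 1.5.
M has value 4 → rank 4.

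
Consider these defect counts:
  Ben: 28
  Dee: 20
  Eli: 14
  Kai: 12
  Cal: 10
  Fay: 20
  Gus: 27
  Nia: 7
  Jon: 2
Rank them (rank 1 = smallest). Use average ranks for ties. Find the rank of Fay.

6.5

Sorted (ascending): 2, 7, 10, 12, 14, 20, 20, 27, 28
The 2 values of 20 occupy positions 6–7 → average rank (6+7)/2 = 6.5.
Fay has value 20 → rank 6.5.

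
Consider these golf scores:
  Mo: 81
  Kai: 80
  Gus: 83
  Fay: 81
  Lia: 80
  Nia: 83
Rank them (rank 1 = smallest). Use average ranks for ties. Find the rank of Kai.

1.5

Sorted (ascending): 80, 80, 81, 81, 83, 83
The 2 values of 80 occupy positions 1–2 → average rank (1+2)/2 = 1.5.
The 2 values of 81 occupy positions 3–4 → average rank (3+4)/2 = 3.5.
The 2 values of 83 occupy positions 5–6 → average rank (5+6)/2 = 5.5.
Kai has value 80 → rank 1.5.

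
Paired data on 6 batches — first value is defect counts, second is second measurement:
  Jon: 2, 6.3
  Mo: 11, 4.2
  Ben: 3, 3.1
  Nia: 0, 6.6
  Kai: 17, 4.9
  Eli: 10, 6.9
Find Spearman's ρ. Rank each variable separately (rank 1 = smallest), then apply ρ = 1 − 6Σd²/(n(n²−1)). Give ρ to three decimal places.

-0.314

Ranks of variable 1: 2, 5, 3, 1, 6, 4
Ranks of variable 2: 4, 2, 1, 5, 3, 6
d = r₁ − r₂: -2, 3, 2, -4, 3, -2
d²: 4, 9, 4, 16, 9, 4; Σd² = 46
ρ = 1 − 6·46/(6·35) = 1 − 276/210 = -0.314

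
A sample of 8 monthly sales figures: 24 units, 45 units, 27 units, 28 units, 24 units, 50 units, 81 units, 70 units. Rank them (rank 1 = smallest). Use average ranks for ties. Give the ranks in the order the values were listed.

1.5, 5, 3, 4, 1.5, 6, 8, 7

Sorted (ascending): 24, 24, 27, 28, 45, 50, 70, 81
The 2 values of 24 occupy positions 1–2 → average rank (1+2)/2 = 1.5.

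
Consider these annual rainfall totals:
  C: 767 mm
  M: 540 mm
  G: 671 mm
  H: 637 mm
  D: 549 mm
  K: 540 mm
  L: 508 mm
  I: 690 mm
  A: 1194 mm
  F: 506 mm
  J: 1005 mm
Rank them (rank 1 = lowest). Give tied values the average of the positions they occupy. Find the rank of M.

Sorted (ascending): 506, 508, 540, 540, 549, 637, 671, 690, 767, 1005, 1194
The 2 values of 540 occupy positions 3–4 → average rank (3+4)/2 = 3.5.
M has value 540 mm → rank 3.5.

3.5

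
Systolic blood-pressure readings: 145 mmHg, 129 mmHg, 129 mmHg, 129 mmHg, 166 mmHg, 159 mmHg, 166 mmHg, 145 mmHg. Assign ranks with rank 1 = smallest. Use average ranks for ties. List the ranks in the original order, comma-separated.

Sorted (ascending): 129, 129, 129, 145, 145, 159, 166, 166
The 3 values of 129 occupy positions 1–3 → average rank 2.
The 2 values of 145 occupy positions 4–5 → average rank (4+5)/2 = 4.5.
The 2 values of 166 occupy positions 7–8 → average rank (7+8)/2 = 7.5.

4.5, 2, 2, 2, 7.5, 6, 7.5, 4.5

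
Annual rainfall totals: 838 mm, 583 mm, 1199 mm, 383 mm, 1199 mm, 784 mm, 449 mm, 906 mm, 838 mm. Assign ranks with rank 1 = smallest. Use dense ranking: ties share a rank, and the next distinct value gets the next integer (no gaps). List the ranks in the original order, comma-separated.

5, 3, 7, 1, 7, 4, 2, 6, 5

Sorted (ascending): 383, 449, 583, 784, 838, 838, 906, 1199, 1199
The 2 values of 838 share dense rank 5.
The 2 values of 1199 share dense rank 7.
Remaining distinct values take the next consecutive integers.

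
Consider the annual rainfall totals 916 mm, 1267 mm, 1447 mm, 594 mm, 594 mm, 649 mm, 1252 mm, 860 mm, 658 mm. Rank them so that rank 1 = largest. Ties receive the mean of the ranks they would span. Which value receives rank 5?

860

Sorted (descending): 1447, 1267, 1252, 916, 860, 658, 649, 594, 594
The 2 values of 594 occupy positions 8–9 → average rank (8+9)/2 = 8.5.
Rank 5 → value 860.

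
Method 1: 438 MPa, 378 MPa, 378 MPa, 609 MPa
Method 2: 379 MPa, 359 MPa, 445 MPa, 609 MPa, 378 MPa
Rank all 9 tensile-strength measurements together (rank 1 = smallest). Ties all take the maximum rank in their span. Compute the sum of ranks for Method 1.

23

Sorted (ascending): 359, 378, 378, 378, 379, 438, 445, 609, 609
The 3 values of 378 occupy positions 2–4 → each gets rank 4.
The 2 values of 609 occupy positions 8–9 → each gets rank 9.
Method 1 values → pooled ranks: 438→6, 378→4, 378→4, 609→9
Rank sum = 6 + 4 + 4 + 9 = 23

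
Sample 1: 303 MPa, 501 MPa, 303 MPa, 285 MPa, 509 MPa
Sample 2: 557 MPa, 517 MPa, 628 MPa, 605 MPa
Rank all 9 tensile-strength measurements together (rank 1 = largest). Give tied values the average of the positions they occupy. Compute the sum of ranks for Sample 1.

35

Sorted (descending): 628, 605, 557, 517, 509, 501, 303, 303, 285
The 2 values of 303 occupy positions 7–8 → average rank (7+8)/2 = 7.5.
Sample 1 values → pooled ranks: 303→7.5, 501→6, 303→7.5, 285→9, 509→5
Rank sum = 7.5 + 6 + 7.5 + 9 + 5 = 35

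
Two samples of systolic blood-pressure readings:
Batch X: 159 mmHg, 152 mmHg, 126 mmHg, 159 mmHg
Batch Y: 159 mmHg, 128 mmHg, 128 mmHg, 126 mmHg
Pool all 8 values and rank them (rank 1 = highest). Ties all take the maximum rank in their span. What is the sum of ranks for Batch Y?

23

Sorted (descending): 159, 159, 159, 152, 128, 128, 126, 126
The 3 values of 159 occupy positions 1–3 → each gets rank 3.
The 2 values of 128 occupy positions 5–6 → each gets rank 6.
The 2 values of 126 occupy positions 7–8 → each gets rank 8.
Batch Y values → pooled ranks: 159→3, 128→6, 128→6, 126→8
Rank sum = 3 + 6 + 6 + 8 = 23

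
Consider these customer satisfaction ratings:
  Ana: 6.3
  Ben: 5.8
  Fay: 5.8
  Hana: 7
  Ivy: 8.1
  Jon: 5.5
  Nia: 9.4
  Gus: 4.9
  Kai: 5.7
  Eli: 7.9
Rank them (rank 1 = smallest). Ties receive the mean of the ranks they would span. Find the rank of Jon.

2

Sorted (ascending): 4.9, 5.5, 5.7, 5.8, 5.8, 6.3, 7, 7.9, 8.1, 9.4
The 2 values of 5.8 occupy positions 4–5 → average rank (4+5)/2 = 4.5.
Jon has value 5.5 → rank 2.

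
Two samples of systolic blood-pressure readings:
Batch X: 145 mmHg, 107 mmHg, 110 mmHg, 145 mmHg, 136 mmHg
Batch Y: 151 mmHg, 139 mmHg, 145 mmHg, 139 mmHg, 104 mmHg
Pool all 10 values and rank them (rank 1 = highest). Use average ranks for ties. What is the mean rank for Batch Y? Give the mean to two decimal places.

Sorted (descending): 151, 145, 145, 145, 139, 139, 136, 110, 107, 104
The 3 values of 145 occupy positions 2–4 → average rank 3.
The 2 values of 139 occupy positions 5–6 → average rank (5+6)/2 = 5.5.
Batch Y values → pooled ranks: 151→1, 139→5.5, 145→3, 139→5.5, 104→10
Mean rank = (1 + 5.5 + 3 + 5.5 + 10) / 5 = 5.00

5.00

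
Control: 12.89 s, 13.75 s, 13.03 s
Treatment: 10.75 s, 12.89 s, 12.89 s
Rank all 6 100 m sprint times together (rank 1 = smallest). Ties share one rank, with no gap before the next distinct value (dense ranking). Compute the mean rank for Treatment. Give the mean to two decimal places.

Sorted (ascending): 10.75, 12.89, 12.89, 12.89, 13.03, 13.75
The 3 values of 12.89 share dense rank 2.
Remaining distinct values take the next consecutive integers.
Treatment values → pooled ranks: 10.75→1, 12.89→2, 12.89→2
Mean rank = (1 + 2 + 2) / 3 = 1.67

1.67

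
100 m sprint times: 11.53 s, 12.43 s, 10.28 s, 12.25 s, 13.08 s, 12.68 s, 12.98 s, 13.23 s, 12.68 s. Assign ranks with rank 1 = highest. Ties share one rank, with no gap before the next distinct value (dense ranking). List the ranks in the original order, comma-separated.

Sorted (descending): 13.23, 13.08, 12.98, 12.68, 12.68, 12.43, 12.25, 11.53, 10.28
The 2 values of 12.68 share dense rank 4.
Remaining distinct values take the next consecutive integers.

7, 5, 8, 6, 2, 4, 3, 1, 4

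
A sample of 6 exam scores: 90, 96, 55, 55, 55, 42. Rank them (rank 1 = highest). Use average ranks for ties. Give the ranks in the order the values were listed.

2, 1, 4, 4, 4, 6

Sorted (descending): 96, 90, 55, 55, 55, 42
The 3 values of 55 occupy positions 3–5 → average rank 4.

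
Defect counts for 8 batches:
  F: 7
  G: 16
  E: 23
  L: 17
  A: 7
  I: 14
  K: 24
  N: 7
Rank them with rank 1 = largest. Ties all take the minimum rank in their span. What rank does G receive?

Sorted (descending): 24, 23, 17, 16, 14, 7, 7, 7
The 3 values of 7 occupy positions 6–8 → each gets rank 6.
G has value 16 → rank 4.

4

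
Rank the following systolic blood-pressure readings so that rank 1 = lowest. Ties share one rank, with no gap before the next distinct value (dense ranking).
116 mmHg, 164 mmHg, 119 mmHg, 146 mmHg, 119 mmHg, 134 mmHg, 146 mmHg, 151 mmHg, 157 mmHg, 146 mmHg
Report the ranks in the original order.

Sorted (ascending): 116, 119, 119, 134, 146, 146, 146, 151, 157, 164
The 2 values of 119 share dense rank 2.
The 3 values of 146 share dense rank 4.
Remaining distinct values take the next consecutive integers.

1, 7, 2, 4, 2, 3, 4, 5, 6, 4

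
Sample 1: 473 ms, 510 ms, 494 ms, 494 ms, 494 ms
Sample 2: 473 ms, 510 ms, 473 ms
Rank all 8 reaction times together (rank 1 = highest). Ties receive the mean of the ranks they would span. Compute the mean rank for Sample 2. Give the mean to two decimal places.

Sorted (descending): 510, 510, 494, 494, 494, 473, 473, 473
The 2 values of 510 occupy positions 1–2 → average rank (1+2)/2 = 1.5.
The 3 values of 494 occupy positions 3–5 → average rank 4.
The 3 values of 473 occupy positions 6–8 → average rank 7.
Sample 2 values → pooled ranks: 473→7, 510→1.5, 473→7
Mean rank = (7 + 1.5 + 7) / 3 = 5.17

5.17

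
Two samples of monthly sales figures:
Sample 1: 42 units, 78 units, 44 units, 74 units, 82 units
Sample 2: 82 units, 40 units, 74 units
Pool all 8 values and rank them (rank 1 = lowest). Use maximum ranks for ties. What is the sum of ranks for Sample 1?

24

Sorted (ascending): 40, 42, 44, 74, 74, 78, 82, 82
The 2 values of 74 occupy positions 4–5 → each gets rank 5.
The 2 values of 82 occupy positions 7–8 → each gets rank 8.
Sample 1 values → pooled ranks: 42→2, 78→6, 44→3, 74→5, 82→8
Rank sum = 2 + 6 + 3 + 5 + 8 = 24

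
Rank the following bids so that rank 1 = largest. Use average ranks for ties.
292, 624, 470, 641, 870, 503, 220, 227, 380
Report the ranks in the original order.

7, 3, 5, 2, 1, 4, 9, 8, 6

Sorted (descending): 870, 641, 624, 503, 470, 380, 292, 227, 220
No ties — each value takes its position as its rank.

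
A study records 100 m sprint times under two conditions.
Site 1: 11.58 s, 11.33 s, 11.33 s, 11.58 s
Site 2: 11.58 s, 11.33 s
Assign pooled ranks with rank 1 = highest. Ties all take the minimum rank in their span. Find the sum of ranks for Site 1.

10

Sorted (descending): 11.58, 11.58, 11.58, 11.33, 11.33, 11.33
The 3 values of 11.58 occupy positions 1–3 → each gets rank 1.
The 3 values of 11.33 occupy positions 4–6 → each gets rank 4.
Site 1 values → pooled ranks: 11.58→1, 11.33→4, 11.33→4, 11.58→1
Rank sum = 1 + 4 + 4 + 1 = 10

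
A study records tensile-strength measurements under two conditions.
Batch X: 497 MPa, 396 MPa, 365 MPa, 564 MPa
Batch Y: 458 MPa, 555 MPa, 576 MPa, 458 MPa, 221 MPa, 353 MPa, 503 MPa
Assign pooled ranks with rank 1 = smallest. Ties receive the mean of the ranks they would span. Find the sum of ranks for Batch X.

24

Sorted (ascending): 221, 353, 365, 396, 458, 458, 497, 503, 555, 564, 576
The 2 values of 458 occupy positions 5–6 → average rank (5+6)/2 = 5.5.
Batch X values → pooled ranks: 497→7, 396→4, 365→3, 564→10
Rank sum = 7 + 4 + 3 + 10 = 24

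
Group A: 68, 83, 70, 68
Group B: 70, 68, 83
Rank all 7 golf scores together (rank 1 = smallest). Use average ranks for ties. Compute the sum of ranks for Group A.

15

Sorted (ascending): 68, 68, 68, 70, 70, 83, 83
The 3 values of 68 occupy positions 1–3 → average rank 2.
The 2 values of 70 occupy positions 4–5 → average rank (4+5)/2 = 4.5.
The 2 values of 83 occupy positions 6–7 → average rank (6+7)/2 = 6.5.
Group A values → pooled ranks: 68→2, 83→6.5, 70→4.5, 68→2
Rank sum = 2 + 6.5 + 4.5 + 2 = 15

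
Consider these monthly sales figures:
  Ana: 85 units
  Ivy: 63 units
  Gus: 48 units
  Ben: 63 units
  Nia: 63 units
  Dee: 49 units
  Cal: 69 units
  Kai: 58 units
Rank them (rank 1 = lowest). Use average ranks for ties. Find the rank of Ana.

Sorted (ascending): 48, 49, 58, 63, 63, 63, 69, 85
The 3 values of 63 occupy positions 4–6 → average rank 5.
Ana has value 85 units → rank 8.

8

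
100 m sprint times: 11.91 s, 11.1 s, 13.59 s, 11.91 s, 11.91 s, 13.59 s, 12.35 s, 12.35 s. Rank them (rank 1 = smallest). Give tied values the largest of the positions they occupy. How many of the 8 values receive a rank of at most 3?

1

Sorted (ascending): 11.1, 11.91, 11.91, 11.91, 12.35, 12.35, 13.59, 13.59
The 3 values of 11.91 occupy positions 2–4 → each gets rank 4.
The 2 values of 12.35 occupy positions 5–6 → each gets rank 6.
The 2 values of 13.59 occupy positions 7–8 → each gets rank 8.
Ranks ≤ 3: {1} → 1 value.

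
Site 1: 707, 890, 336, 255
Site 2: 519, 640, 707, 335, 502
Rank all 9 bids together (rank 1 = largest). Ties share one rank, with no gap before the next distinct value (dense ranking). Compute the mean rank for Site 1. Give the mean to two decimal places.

Sorted (descending): 890, 707, 707, 640, 519, 502, 336, 335, 255
The 2 values of 707 share dense rank 2.
Remaining distinct values take the next consecutive integers.
Site 1 values → pooled ranks: 707→2, 890→1, 336→6, 255→8
Mean rank = (2 + 1 + 6 + 8) / 4 = 4.25

4.25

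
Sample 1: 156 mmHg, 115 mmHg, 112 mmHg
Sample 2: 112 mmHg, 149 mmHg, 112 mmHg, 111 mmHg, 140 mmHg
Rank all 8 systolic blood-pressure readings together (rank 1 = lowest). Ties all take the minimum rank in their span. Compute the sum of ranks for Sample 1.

15

Sorted (ascending): 111, 112, 112, 112, 115, 140, 149, 156
The 3 values of 112 occupy positions 2–4 → each gets rank 2.
Sample 1 values → pooled ranks: 156→8, 115→5, 112→2
Rank sum = 8 + 5 + 2 = 15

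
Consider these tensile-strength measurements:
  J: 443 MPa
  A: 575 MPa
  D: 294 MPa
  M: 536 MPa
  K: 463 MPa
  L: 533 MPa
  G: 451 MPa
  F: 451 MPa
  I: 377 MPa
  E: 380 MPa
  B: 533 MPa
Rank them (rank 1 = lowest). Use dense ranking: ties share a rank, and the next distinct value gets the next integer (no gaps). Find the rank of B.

7

Sorted (ascending): 294, 377, 380, 443, 451, 451, 463, 533, 533, 536, 575
The 2 values of 451 share dense rank 5.
The 2 values of 533 share dense rank 7.
Remaining distinct values take the next consecutive integers.
B has value 533 MPa → rank 7.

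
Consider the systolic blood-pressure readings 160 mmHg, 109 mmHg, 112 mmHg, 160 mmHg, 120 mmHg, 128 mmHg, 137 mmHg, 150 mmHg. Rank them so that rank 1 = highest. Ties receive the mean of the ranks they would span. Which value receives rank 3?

150

Sorted (descending): 160, 160, 150, 137, 128, 120, 112, 109
The 2 values of 160 occupy positions 1–2 → average rank (1+2)/2 = 1.5.
Rank 3 → value 150.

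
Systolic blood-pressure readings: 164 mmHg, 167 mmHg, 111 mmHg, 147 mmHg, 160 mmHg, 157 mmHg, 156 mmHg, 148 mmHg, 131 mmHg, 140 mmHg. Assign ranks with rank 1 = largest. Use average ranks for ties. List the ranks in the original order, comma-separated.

Sorted (descending): 167, 164, 160, 157, 156, 148, 147, 140, 131, 111
No ties — each value takes its position as its rank.

2, 1, 10, 7, 3, 4, 5, 6, 9, 8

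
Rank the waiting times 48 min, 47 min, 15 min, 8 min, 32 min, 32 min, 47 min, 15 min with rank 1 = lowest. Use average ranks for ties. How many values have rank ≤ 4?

Sorted (ascending): 8, 15, 15, 32, 32, 47, 47, 48
The 2 values of 15 occupy positions 2–3 → average rank (2+3)/2 = 2.5.
The 2 values of 32 occupy positions 4–5 → average rank (4+5)/2 = 4.5.
The 2 values of 47 occupy positions 6–7 → average rank (6+7)/2 = 6.5.
Ranks ≤ 4: {1, 2.5, 2.5} → 3 values.

3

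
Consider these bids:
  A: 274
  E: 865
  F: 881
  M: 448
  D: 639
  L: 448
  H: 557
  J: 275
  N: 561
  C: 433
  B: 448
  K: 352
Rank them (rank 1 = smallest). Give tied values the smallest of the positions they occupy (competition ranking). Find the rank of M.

Sorted (ascending): 274, 275, 352, 433, 448, 448, 448, 557, 561, 639, 865, 881
The 3 values of 448 occupy positions 5–7 → each gets rank 5.
M has value 448 → rank 5.

5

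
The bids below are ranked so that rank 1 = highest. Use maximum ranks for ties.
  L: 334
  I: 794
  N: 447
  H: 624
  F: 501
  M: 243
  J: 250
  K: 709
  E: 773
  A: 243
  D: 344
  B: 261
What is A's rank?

12

Sorted (descending): 794, 773, 709, 624, 501, 447, 344, 334, 261, 250, 243, 243
The 2 values of 243 occupy positions 11–12 → each gets rank 12.
A has value 243 → rank 12.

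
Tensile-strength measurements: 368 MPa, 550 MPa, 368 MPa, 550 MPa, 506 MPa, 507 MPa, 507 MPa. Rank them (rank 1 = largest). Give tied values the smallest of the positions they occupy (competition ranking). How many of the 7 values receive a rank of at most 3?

Sorted (descending): 550, 550, 507, 507, 506, 368, 368
The 2 values of 550 occupy positions 1–2 → each gets rank 1.
The 2 values of 507 occupy positions 3–4 → each gets rank 3.
The 2 values of 368 occupy positions 6–7 → each gets rank 6.
Ranks ≤ 3: {1, 1, 3, 3} → 4 values.

4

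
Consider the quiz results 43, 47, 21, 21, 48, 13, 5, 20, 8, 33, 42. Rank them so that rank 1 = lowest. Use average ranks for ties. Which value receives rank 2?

8

Sorted (ascending): 5, 8, 13, 20, 21, 21, 33, 42, 43, 47, 48
The 2 values of 21 occupy positions 5–6 → average rank (5+6)/2 = 5.5.
Rank 2 → value 8.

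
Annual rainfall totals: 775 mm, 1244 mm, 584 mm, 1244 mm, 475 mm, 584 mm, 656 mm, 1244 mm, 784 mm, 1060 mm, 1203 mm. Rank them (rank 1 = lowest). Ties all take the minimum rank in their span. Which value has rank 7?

Sorted (ascending): 475, 584, 584, 656, 775, 784, 1060, 1203, 1244, 1244, 1244
The 2 values of 584 occupy positions 2–3 → each gets rank 2.
The 3 values of 1244 occupy positions 9–11 → each gets rank 9.
Rank 7 → value 1060.

1060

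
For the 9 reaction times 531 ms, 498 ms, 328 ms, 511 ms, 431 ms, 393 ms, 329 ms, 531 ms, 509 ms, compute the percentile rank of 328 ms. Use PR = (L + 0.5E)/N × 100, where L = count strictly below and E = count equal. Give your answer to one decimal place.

5.6

N = 9.
Strictly below 328: 0. Equal to 328: 1.
PR = (0 + 0.5·1)/9 × 100 = 5.6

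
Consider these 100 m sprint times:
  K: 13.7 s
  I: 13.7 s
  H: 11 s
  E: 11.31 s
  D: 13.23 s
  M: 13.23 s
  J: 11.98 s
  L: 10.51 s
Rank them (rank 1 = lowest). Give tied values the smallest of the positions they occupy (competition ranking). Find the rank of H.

2

Sorted (ascending): 10.51, 11, 11.31, 11.98, 13.23, 13.23, 13.7, 13.7
The 2 values of 13.23 occupy positions 5–6 → each gets rank 5.
The 2 values of 13.7 occupy positions 7–8 → each gets rank 7.
H has value 11 s → rank 2.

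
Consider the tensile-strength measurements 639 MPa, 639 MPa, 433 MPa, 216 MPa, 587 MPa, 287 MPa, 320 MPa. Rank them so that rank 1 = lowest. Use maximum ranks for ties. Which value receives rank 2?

287

Sorted (ascending): 216, 287, 320, 433, 587, 639, 639
The 2 values of 639 occupy positions 6–7 → each gets rank 7.
Rank 2 → value 287.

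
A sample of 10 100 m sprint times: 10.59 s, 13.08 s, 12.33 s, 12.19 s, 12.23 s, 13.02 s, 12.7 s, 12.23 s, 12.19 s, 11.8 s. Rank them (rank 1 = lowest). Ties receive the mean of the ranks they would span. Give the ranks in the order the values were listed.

1, 10, 7, 3.5, 5.5, 9, 8, 5.5, 3.5, 2

Sorted (ascending): 10.59, 11.8, 12.19, 12.19, 12.23, 12.23, 12.33, 12.7, 13.02, 13.08
The 2 values of 12.19 occupy positions 3–4 → average rank (3+4)/2 = 3.5.
The 2 values of 12.23 occupy positions 5–6 → average rank (5+6)/2 = 5.5.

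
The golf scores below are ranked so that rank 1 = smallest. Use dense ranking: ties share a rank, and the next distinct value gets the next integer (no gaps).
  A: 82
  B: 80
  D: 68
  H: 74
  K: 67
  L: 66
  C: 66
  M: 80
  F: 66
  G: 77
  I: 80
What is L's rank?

Sorted (ascending): 66, 66, 66, 67, 68, 74, 77, 80, 80, 80, 82
The 3 values of 66 share dense rank 1.
The 3 values of 80 share dense rank 6.
Remaining distinct values take the next consecutive integers.
L has value 66 → rank 1.

1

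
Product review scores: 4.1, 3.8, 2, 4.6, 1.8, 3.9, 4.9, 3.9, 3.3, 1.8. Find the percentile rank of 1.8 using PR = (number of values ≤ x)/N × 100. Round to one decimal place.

20.0

N = 10.
Strictly below 1.8: 0. Equal to 1.8: 2.
PR = 2/10 × 100 = 20.0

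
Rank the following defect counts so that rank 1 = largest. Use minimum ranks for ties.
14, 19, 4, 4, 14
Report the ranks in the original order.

Sorted (descending): 19, 14, 14, 4, 4
The 2 values of 14 occupy positions 2–3 → each gets rank 2.
The 2 values of 4 occupy positions 4–5 → each gets rank 4.

2, 1, 4, 4, 2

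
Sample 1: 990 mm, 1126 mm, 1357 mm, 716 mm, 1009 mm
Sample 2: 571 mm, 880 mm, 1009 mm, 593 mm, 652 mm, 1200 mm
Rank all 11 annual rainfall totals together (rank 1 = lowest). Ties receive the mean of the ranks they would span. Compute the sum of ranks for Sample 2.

Sorted (ascending): 571, 593, 652, 716, 880, 990, 1009, 1009, 1126, 1200, 1357
The 2 values of 1009 occupy positions 7–8 → average rank (7+8)/2 = 7.5.
Sample 2 values → pooled ranks: 571→1, 880→5, 1009→7.5, 593→2, 652→3, 1200→10
Rank sum = 1 + 5 + 7.5 + 2 + 3 + 10 = 28.5

28.5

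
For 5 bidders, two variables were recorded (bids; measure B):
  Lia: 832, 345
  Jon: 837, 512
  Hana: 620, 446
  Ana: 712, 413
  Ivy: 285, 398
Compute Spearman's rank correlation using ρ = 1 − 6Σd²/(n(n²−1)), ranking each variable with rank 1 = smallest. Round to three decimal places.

Ranks of variable 1: 4, 5, 2, 3, 1
Ranks of variable 2: 1, 5, 4, 3, 2
d = r₁ − r₂: 3, 0, -2, 0, -1
d²: 9, 0, 4, 0, 1; Σd² = 14
ρ = 1 − 6·14/(5·24) = 1 − 84/120 = 0.300

0.300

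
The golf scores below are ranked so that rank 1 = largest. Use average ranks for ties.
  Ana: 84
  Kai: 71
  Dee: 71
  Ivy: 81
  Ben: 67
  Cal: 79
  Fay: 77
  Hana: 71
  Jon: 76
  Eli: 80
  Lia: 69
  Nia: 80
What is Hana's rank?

Sorted (descending): 84, 81, 80, 80, 79, 77, 76, 71, 71, 71, 69, 67
The 2 values of 80 occupy positions 3–4 → average rank (3+4)/2 = 3.5.
The 3 values of 71 occupy positions 8–10 → average rank 9.
Hana has value 71 → rank 9.

9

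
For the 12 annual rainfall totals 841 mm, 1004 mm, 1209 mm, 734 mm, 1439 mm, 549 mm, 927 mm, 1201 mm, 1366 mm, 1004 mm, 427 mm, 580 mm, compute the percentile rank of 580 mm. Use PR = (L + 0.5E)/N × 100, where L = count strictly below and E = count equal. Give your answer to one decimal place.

20.8

N = 12.
Strictly below 580: 2. Equal to 580: 1.
PR = (2 + 0.5·1)/12 × 100 = 20.8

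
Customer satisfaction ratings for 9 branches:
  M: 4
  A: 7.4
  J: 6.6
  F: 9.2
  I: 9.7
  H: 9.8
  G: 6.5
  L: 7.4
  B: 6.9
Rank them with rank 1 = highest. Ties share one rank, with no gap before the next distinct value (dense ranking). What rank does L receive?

4

Sorted (descending): 9.8, 9.7, 9.2, 7.4, 7.4, 6.9, 6.6, 6.5, 4
The 2 values of 7.4 share dense rank 4.
Remaining distinct values take the next consecutive integers.
L has value 7.4 → rank 4.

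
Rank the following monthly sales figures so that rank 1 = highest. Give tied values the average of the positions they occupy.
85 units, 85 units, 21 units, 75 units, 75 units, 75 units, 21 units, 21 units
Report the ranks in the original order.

1.5, 1.5, 7, 4, 4, 4, 7, 7

Sorted (descending): 85, 85, 75, 75, 75, 21, 21, 21
The 2 values of 85 occupy positions 1–2 → average rank (1+2)/2 = 1.5.
The 3 values of 75 occupy positions 3–5 → average rank 4.
The 3 values of 21 occupy positions 6–8 → average rank 7.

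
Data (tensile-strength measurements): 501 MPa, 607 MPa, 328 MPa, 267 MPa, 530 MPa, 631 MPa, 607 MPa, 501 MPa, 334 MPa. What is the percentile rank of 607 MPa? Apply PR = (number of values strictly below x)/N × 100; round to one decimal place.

66.7

N = 9.
Strictly below 607: 6. Equal to 607: 2.
PR = 6/9 × 100 = 66.7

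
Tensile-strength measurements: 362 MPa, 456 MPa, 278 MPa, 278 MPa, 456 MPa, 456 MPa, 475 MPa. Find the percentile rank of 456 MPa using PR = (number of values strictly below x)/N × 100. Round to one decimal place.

N = 7.
Strictly below 456: 3. Equal to 456: 3.
PR = 3/7 × 100 = 42.9

42.9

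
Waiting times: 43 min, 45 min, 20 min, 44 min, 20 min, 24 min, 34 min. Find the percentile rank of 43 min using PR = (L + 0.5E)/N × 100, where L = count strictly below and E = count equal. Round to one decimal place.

64.3

N = 7.
Strictly below 43: 4. Equal to 43: 1.
PR = (4 + 0.5·1)/7 × 100 = 64.3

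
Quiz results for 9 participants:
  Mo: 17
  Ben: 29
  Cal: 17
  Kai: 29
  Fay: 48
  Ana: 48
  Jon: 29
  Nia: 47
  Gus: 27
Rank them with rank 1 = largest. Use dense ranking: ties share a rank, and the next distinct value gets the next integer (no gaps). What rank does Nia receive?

Sorted (descending): 48, 48, 47, 29, 29, 29, 27, 17, 17
The 2 values of 48 share dense rank 1.
The 3 values of 29 share dense rank 3.
The 2 values of 17 share dense rank 5.
Remaining distinct values take the next consecutive integers.
Nia has value 47 → rank 2.

2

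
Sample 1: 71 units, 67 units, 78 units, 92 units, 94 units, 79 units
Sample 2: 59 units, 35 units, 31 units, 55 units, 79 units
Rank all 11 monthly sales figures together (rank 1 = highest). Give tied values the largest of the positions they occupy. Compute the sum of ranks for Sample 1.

25

Sorted (descending): 94, 92, 79, 79, 78, 71, 67, 59, 55, 35, 31
The 2 values of 79 occupy positions 3–4 → each gets rank 4.
Sample 1 values → pooled ranks: 71→6, 67→7, 78→5, 92→2, 94→1, 79→4
Rank sum = 6 + 7 + 5 + 2 + 1 + 4 = 25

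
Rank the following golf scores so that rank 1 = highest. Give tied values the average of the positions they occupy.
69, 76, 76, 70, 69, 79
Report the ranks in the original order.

Sorted (descending): 79, 76, 76, 70, 69, 69
The 2 values of 76 occupy positions 2–3 → average rank (2+3)/2 = 2.5.
The 2 values of 69 occupy positions 5–6 → average rank (5+6)/2 = 5.5.

5.5, 2.5, 2.5, 4, 5.5, 1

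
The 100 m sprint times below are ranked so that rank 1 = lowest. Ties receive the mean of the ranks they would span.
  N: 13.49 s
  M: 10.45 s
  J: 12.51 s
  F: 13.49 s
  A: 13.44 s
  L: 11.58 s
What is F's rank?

Sorted (ascending): 10.45, 11.58, 12.51, 13.44, 13.49, 13.49
The 2 values of 13.49 occupy positions 5–6 → average rank (5+6)/2 = 5.5.
F has value 13.49 s → rank 5.5.

5.5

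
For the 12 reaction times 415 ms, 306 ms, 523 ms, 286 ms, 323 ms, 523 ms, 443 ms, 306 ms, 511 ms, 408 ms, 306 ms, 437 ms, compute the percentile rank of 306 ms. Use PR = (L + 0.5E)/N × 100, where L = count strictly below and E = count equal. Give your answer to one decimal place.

20.8

N = 12.
Strictly below 306: 1. Equal to 306: 3.
PR = (1 + 0.5·3)/12 × 100 = 20.8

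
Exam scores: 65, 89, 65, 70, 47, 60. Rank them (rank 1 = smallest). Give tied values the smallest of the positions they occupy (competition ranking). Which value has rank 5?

Sorted (ascending): 47, 60, 65, 65, 70, 89
The 2 values of 65 occupy positions 3–4 → each gets rank 3.
Rank 5 → value 70.

70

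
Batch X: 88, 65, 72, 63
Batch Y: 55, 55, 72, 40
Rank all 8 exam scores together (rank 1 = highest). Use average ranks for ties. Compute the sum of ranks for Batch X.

12.5

Sorted (descending): 88, 72, 72, 65, 63, 55, 55, 40
The 2 values of 72 occupy positions 2–3 → average rank (2+3)/2 = 2.5.
The 2 values of 55 occupy positions 6–7 → average rank (6+7)/2 = 6.5.
Batch X values → pooled ranks: 88→1, 65→4, 72→2.5, 63→5
Rank sum = 1 + 4 + 2.5 + 5 = 12.5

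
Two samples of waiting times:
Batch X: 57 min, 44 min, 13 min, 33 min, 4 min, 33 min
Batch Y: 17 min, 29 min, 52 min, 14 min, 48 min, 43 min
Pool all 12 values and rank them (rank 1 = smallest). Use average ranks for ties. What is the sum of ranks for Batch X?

37

Sorted (ascending): 4, 13, 14, 17, 29, 33, 33, 43, 44, 48, 52, 57
The 2 values of 33 occupy positions 6–7 → average rank (6+7)/2 = 6.5.
Batch X values → pooled ranks: 57→12, 44→9, 13→2, 33→6.5, 4→1, 33→6.5
Rank sum = 12 + 9 + 2 + 6.5 + 1 + 6.5 = 37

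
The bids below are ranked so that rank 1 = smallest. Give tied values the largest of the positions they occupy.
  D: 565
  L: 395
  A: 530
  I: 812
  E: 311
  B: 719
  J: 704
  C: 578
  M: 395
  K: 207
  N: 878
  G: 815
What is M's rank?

Sorted (ascending): 207, 311, 395, 395, 530, 565, 578, 704, 719, 812, 815, 878
The 2 values of 395 occupy positions 3–4 → each gets rank 4.
M has value 395 → rank 4.

4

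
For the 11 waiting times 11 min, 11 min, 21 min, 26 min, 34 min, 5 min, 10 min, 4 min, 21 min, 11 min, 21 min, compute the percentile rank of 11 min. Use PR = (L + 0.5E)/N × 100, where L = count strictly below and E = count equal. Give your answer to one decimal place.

N = 11.
Strictly below 11: 3. Equal to 11: 3.
PR = (3 + 0.5·3)/11 × 100 = 40.9

40.9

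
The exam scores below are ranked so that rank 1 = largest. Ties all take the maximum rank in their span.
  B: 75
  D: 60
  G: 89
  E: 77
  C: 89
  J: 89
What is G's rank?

Sorted (descending): 89, 89, 89, 77, 75, 60
The 3 values of 89 occupy positions 1–3 → each gets rank 3.
G has value 89 → rank 3.

3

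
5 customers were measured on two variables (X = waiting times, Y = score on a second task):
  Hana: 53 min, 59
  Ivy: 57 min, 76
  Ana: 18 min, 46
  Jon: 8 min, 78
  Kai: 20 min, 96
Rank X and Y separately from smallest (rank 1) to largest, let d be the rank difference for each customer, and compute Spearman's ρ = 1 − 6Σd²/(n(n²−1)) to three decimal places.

-0.100

Ranks of variable 1: 4, 5, 2, 1, 3
Ranks of variable 2: 2, 3, 1, 4, 5
d = r₁ − r₂: 2, 2, 1, -3, -2
d²: 4, 4, 1, 9, 4; Σd² = 22
ρ = 1 − 6·22/(5·24) = 1 − 132/120 = -0.100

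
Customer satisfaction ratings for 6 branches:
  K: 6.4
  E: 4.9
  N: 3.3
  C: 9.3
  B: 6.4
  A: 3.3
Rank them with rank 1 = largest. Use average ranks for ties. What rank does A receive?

Sorted (descending): 9.3, 6.4, 6.4, 4.9, 3.3, 3.3
The 2 values of 6.4 occupy positions 2–3 → average rank (2+3)/2 = 2.5.
The 2 values of 3.3 occupy positions 5–6 → average rank (5+6)/2 = 5.5.
A has value 3.3 → rank 5.5.

5.5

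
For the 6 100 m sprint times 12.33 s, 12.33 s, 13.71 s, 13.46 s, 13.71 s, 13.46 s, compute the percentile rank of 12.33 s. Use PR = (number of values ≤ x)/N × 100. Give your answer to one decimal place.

33.3

N = 6.
Strictly below 12.33: 0. Equal to 12.33: 2.
PR = 2/6 × 100 = 33.3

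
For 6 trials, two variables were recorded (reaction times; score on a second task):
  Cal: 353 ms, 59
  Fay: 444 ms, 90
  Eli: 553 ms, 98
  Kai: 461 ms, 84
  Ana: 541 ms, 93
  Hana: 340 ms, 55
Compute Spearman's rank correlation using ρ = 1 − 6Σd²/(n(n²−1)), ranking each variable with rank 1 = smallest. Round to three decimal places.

0.943

Ranks of variable 1: 2, 3, 6, 4, 5, 1
Ranks of variable 2: 2, 4, 6, 3, 5, 1
d = r₁ − r₂: 0, -1, 0, 1, 0, 0
d²: 0, 1, 0, 1, 0, 0; Σd² = 2
ρ = 1 − 6·2/(6·35) = 1 − 12/210 = 0.943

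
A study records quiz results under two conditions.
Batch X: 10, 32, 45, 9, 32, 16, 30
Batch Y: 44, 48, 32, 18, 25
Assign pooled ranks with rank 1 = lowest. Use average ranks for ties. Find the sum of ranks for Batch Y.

Sorted (ascending): 9, 10, 16, 18, 25, 30, 32, 32, 32, 44, 45, 48
The 3 values of 32 occupy positions 7–9 → average rank 8.
Batch Y values → pooled ranks: 44→10, 48→12, 32→8, 18→4, 25→5
Rank sum = 10 + 12 + 8 + 4 + 5 = 39

39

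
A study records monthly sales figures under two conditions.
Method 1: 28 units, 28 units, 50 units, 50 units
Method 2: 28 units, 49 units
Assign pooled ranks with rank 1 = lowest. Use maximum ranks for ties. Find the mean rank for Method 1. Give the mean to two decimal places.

4.50

Sorted (ascending): 28, 28, 28, 49, 50, 50
The 3 values of 28 occupy positions 1–3 → each gets rank 3.
The 2 values of 50 occupy positions 5–6 → each gets rank 6.
Method 1 values → pooled ranks: 28→3, 28→3, 50→6, 50→6
Mean rank = (3 + 3 + 6 + 6) / 4 = 4.50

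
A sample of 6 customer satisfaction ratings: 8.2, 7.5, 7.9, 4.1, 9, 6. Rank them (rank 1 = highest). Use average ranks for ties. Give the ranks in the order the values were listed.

Sorted (descending): 9, 8.2, 7.9, 7.5, 6, 4.1
No ties — each value takes its position as its rank.

2, 4, 3, 6, 1, 5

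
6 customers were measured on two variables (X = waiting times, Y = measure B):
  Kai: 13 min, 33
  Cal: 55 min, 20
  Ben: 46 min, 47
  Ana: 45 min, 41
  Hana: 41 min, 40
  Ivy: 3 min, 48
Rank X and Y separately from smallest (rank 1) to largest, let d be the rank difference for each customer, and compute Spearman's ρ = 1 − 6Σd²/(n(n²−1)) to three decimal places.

-0.429

Ranks of variable 1: 2, 6, 5, 4, 3, 1
Ranks of variable 2: 2, 1, 5, 4, 3, 6
d = r₁ − r₂: 0, 5, 0, 0, 0, -5
d²: 0, 25, 0, 0, 0, 25; Σd² = 50
ρ = 1 − 6·50/(6·35) = 1 − 300/210 = -0.429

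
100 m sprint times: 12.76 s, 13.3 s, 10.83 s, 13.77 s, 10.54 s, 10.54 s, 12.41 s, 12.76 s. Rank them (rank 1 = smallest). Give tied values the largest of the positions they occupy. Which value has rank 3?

Sorted (ascending): 10.54, 10.54, 10.83, 12.41, 12.76, 12.76, 13.3, 13.77
The 2 values of 10.54 occupy positions 1–2 → each gets rank 2.
The 2 values of 12.76 occupy positions 5–6 → each gets rank 6.
Rank 3 → value 10.83.

10.83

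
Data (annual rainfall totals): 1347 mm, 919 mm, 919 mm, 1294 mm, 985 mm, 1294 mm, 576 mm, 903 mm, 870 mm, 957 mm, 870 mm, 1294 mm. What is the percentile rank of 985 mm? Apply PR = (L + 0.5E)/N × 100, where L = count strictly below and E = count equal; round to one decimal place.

N = 12.
Strictly below 985: 7. Equal to 985: 1.
PR = (7 + 0.5·1)/12 × 100 = 62.5

62.5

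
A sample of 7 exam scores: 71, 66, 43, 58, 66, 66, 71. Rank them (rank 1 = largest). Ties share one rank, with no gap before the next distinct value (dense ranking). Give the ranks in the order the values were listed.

1, 2, 4, 3, 2, 2, 1

Sorted (descending): 71, 71, 66, 66, 66, 58, 43
The 2 values of 71 share dense rank 1.
The 3 values of 66 share dense rank 2.
Remaining distinct values take the next consecutive integers.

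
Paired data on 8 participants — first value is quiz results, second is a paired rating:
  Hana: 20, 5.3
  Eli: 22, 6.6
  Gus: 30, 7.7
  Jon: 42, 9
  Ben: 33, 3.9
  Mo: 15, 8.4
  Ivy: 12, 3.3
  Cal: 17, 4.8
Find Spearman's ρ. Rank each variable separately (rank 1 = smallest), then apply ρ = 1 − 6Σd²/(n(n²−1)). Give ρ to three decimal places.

Ranks of variable 1: 4, 5, 6, 8, 7, 2, 1, 3
Ranks of variable 2: 4, 5, 6, 8, 2, 7, 1, 3
d = r₁ − r₂: 0, 0, 0, 0, 5, -5, 0, 0
d²: 0, 0, 0, 0, 25, 25, 0, 0; Σd² = 50
ρ = 1 − 6·50/(8·63) = 1 − 300/504 = 0.405

0.405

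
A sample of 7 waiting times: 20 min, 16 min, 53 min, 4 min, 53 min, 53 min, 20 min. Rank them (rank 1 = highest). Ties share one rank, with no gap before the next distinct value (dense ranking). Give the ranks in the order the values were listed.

Sorted (descending): 53, 53, 53, 20, 20, 16, 4
The 3 values of 53 share dense rank 1.
The 2 values of 20 share dense rank 2.
Remaining distinct values take the next consecutive integers.

2, 3, 1, 4, 1, 1, 2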